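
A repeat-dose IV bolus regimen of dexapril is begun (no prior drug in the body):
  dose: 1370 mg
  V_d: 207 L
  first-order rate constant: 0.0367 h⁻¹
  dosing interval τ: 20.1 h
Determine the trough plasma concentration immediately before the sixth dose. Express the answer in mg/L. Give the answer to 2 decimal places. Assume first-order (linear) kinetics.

C₀ per dose = Dose / Vd = 1370 / 207 = 6.618 mg/L
Fraction remaining after one interval: r = e^(−kτ) = e^(−0.03670 × 20.1) = 0.4782
Before dose 6, 5 doses have been given (aged 1τ, 2τ, 3τ, 4τ, 5τ).
C_trough = C₀ × (r + r² + … + r^5) = C₀ × r(1−r^5)/(1−r)
        = 6.618 × 0.4782 × (1 − 0.02501) / (1 − 0.4782) = 5.913 mg/L

5.91 mg/L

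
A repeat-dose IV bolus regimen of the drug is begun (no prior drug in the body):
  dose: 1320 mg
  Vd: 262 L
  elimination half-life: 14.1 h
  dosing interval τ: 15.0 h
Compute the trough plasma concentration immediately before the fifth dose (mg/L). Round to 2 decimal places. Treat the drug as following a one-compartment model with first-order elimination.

C₀ per dose = Dose / Vd = 1320 / 262 = 5.038 mg/L
k = ln2 / t½ = 0.693147 / 14.1 = 0.04916 h⁻¹
Fraction remaining after one interval: r = e^(−kτ) = e^(−0.04916 × 15.0) = 0.4784
Before dose 5, 4 doses have been given (aged 1τ, 2τ, 3τ, 4τ).
C_trough = C₀ × (r + r² + … + r^4) = C₀ × r(1−r^4)/(1−r)
        = 5.038 × 0.4784 × (1 − 0.05238) / (1 − 0.4784) = 4.379 mg/L

4.38 mg/L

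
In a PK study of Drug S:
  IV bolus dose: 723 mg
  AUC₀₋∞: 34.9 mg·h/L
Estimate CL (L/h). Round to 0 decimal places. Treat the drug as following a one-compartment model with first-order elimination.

CL = Dose / AUC = 723 / 34.9 = 20.72 L/h

21 L/h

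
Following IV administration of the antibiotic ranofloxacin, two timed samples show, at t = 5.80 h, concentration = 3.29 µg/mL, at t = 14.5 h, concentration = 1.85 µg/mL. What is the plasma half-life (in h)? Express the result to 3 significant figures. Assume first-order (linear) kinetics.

10.5 h

k = ln(C₁/C₂) / (t₂ − t₁) = ln(3.29/1.85) / (14.5 − 5.80)
  = 0.5757 / 8.700 = 0.06617 h⁻¹
t½ = ln2 / k = 0.693147 / 0.06617 = 10.48 h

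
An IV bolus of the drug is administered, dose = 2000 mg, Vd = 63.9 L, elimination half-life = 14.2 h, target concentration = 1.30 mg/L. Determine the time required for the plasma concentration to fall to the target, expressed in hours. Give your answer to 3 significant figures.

C₀ = Dose / Vd = 2000 / 63.9 = 31.30 mg/L
k = ln2 / t½ = 0.693147 / 14.2 = 0.04881 h⁻¹
t = ln(C₀ / C) / k = ln(31.30 / 1.30) / 0.04881
  = ln(24.08) / 0.04881 = 3.181 / 0.04881 = 65.17 h

65.2 h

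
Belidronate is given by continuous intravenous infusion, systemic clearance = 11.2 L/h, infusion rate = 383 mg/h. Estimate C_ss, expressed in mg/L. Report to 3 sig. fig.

At steady state Css = R₀ / CL = 383 / 11.20 = 34.20 mg/L

34.2 mg/L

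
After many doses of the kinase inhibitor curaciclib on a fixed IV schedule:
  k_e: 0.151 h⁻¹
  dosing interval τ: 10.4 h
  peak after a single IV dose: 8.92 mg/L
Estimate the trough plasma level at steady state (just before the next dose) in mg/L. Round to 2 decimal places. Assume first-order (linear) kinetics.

2.34 mg/L

e^(−kτ) = e^(−0.1510 × 10.4) = 0.2080
Accumulation ratio R = 1 / (1 − e^(−kτ)) = 1 / (1 − 0.2080) = 1.263
Steady-state trough = C₀ × R × e^(−kτ) = 8.92 × 1.263 × 0.2080 = 2.343 mg/L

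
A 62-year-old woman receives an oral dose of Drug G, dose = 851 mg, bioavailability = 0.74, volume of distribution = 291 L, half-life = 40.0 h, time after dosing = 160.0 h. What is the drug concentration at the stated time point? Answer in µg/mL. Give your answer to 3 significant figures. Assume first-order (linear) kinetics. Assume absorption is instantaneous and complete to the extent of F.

0.135 µg/mL

Amount reaching circulation = F × Dose = 0.74 × 851.0 = 629.7 mg
C₀ = F·Dose / Vd = 629.7 / 291 = 2.164 mg/L
k = ln2 / t½ = 0.693147 / 40.0 = 0.01733 h⁻¹
t / t½ = 160.0 / 40.0 = 4 half-lives
C = C₀ × (1/2)^4 = 2.164 × 0.06250 = 0.1353 mg/L
(0.1353 mg/L = 0.1353 µg/mL)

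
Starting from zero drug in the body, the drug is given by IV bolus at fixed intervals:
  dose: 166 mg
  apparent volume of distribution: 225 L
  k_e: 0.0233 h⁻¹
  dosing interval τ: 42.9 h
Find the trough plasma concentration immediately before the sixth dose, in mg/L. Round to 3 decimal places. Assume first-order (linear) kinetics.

0.427 mg/L

C₀ per dose = Dose / Vd = 166 / 225 = 0.7378 mg/L
Fraction remaining after one interval: r = e^(−kτ) = e^(−0.02330 × 42.9) = 0.3680
Before dose 6, 5 doses have been given (aged 1τ, 2τ, 3τ, 4τ, 5τ).
C_trough = C₀ × (r + r² + … + r^5) = C₀ × r(1−r^5)/(1−r)
        = 0.7378 × 0.3680 × (1 − 0.006749) / (1 − 0.3680) = 0.4267 mg/L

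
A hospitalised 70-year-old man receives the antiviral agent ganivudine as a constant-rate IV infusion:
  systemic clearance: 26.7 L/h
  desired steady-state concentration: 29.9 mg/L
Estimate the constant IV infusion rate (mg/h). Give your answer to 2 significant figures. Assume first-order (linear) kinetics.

At steady state, infusion rate R₀ = Css × CL = 29.9 × 26.70 = 798.3 mg/h

800 mg/h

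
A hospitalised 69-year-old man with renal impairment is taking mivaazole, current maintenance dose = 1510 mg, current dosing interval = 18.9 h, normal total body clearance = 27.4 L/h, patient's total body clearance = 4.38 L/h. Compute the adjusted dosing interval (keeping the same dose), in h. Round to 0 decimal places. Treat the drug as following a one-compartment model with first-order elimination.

118 h

To keep the same average steady-state level, dosing rate must scale with clearance.
CL ratio = 4.38 / 27.4 = 0.1599
New interval (same dose) = 18.9 / 0.1599 = 118.2 h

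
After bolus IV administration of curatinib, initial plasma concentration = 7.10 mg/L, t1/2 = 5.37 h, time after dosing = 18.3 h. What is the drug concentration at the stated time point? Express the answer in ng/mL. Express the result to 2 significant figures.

k = ln2 / t½ = 0.693147 / 5.37 = 0.1291 h⁻¹
C = C₀ · e^(−k·t) = 7.100 × e^(−0.1291 × 18.3)
  = 7.100 × 0.09418 = 0.6687 mg/L
Convert: 0.6687 mg/L × 1000 = 668.7 ng/mL

670 ng/mL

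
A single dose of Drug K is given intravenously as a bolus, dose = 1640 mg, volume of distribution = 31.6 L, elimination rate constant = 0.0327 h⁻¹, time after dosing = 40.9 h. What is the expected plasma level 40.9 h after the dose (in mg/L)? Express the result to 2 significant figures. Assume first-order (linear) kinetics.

14 mg/L

C₀ = Dose / Vd = 1640 / 31.6 = 51.90 mg/L
C = C₀ · e^(−k·t) = 51.90 × e^(−0.03270 × 40.9)
  = 51.90 × 0.2625 = 13.62 mg/L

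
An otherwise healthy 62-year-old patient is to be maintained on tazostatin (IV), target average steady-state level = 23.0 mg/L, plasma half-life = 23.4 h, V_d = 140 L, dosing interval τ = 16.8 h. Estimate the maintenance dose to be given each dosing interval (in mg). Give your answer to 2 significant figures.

k = ln2 / t½ = 0.693147 / 23.4 = 0.02962 h⁻¹
CL = k × Vd = 0.02962 × 140 = 4.147 L/h
At steady state, Dose/τ = Css × CL.
Dose = Css × CL × τ = 23.0 × 4.147 × 16.8 = 1602 mg

1600 mg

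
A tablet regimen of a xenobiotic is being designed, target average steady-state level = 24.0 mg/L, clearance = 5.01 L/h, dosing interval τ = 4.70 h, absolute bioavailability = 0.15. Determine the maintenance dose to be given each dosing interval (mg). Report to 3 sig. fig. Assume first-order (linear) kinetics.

At steady state, F × (Dose/τ) = Css × CL.
Dose = Css × CL × τ / F = 24.0 × 5.010 × 4.70 / 0.15 = 3768 mg

3770 mg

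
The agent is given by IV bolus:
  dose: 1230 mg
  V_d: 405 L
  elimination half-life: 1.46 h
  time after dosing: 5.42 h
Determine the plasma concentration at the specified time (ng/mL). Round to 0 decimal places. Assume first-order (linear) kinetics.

232 ng/mL

C₀ = Dose / Vd = 1230 / 405 = 3.037 mg/L
k = ln2 / t½ = 0.693147 / 1.46 = 0.4748 h⁻¹
C = C₀ · e^(−k·t) = 3.037 × e^(−0.4748 × 5.42)
  = 3.037 × 0.07627 = 0.2316 mg/L
Convert: 0.2316 mg/L × 1000 = 231.6 ng/mL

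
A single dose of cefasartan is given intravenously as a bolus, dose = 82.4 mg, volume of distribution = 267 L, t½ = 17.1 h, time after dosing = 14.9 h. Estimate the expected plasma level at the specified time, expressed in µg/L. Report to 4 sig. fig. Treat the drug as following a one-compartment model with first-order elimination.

168.7 µg/L

C₀ = Dose / Vd = 82.40 / 267 = 0.3086 mg/L
k = ln2 / t½ = 0.693147 / 17.1 = 0.04053 h⁻¹
C = C₀ · e^(−k·t) = 0.3086 × e^(−0.04053 × 14.9)
  = 0.3086 × 0.5467 = 0.1687 mg/L
Convert: 0.1687 mg/L × 1000 = 168.7 µg/L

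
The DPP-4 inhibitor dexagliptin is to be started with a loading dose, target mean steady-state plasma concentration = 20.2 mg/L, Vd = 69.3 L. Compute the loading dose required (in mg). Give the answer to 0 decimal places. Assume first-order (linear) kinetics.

LD = Css × Vd = 20.2 × 69.3 = 1400 mg

1400 mg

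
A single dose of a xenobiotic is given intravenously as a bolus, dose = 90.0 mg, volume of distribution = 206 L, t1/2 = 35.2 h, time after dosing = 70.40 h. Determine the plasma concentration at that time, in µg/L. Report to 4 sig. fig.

C₀ = Dose / Vd = 90.00 / 206 = 0.4369 mg/L
k = ln2 / t½ = 0.693147 / 35.2 = 0.01969 h⁻¹
t / t½ = 70.40 / 35.2 = 2 half-lives
C = C₀ × (1/2)^2 = 0.4369 × 0.2500 = 0.1092 mg/L
Convert: 0.1092 mg/L × 1000 = 109.2 µg/L

109.2 µg/L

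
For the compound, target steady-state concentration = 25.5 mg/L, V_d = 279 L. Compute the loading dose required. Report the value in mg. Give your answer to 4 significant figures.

LD = Css × Vd = 25.5 × 279 = 7115 mg

7115 mg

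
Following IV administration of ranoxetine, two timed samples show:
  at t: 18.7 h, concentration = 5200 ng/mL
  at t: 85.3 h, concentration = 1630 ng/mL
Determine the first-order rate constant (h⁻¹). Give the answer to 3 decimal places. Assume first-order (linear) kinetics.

0.017 h⁻¹

k = ln(C₁/C₂) / (t₂ − t₁) = ln(5200/1630) / (85.3 − 18.7)
  = 1.160 / 66.60 = 0.01742 h⁻¹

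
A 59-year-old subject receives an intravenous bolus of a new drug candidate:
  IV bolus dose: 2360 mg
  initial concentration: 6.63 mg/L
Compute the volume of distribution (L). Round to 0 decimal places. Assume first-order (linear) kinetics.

356 L

Vd = Dose / C₀ = 2360 / 6.63 = 356.0 L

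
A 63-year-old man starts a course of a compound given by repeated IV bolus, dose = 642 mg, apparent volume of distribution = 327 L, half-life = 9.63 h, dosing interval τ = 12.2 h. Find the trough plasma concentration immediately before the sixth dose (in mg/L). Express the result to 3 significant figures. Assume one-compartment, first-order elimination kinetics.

C₀ per dose = Dose / Vd = 642 / 327 = 1.963 mg/L
k = ln2 / t½ = 0.693147 / 9.63 = 0.07198 h⁻¹
Fraction remaining after one interval: r = e^(−kτ) = e^(−0.07198 × 12.2) = 0.4155
Before dose 6, 5 doses have been given (aged 1τ, 2τ, 3τ, 4τ, 5τ).
C_trough = C₀ × (r + r² + … + r^5) = C₀ × r(1−r^5)/(1−r)
        = 1.963 × 0.4155 × (1 − 0.01238) / (1 − 0.4155) = 1.378 mg/L

1.38 mg/L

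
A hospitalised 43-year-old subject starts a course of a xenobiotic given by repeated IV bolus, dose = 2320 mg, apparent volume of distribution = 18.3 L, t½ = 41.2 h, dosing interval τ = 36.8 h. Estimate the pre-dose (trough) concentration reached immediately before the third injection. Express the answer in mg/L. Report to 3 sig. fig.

C₀ per dose = Dose / Vd = 2320 / 18.3 = 126.8 mg/L
k = ln2 / t½ = 0.693147 / 41.2 = 0.01682 h⁻¹
Fraction remaining after one interval: r = e^(−kτ) = e^(−0.01682 × 36.8) = 0.5385
Before dose 3, 2 doses have been given (aged 1τ, 2τ).
C_trough = C₀ × (r + r²) = 126.8 × (0.5385 + 0.2900) = 105.1 mg/L

105 mg/L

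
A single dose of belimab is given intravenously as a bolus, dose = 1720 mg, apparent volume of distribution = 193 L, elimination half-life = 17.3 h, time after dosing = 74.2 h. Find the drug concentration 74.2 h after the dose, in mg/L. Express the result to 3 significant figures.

C₀ = Dose / Vd = 1720 / 193 = 8.912 mg/L
k = ln2 / t½ = 0.693147 / 17.3 = 0.04007 h⁻¹
C = C₀ · e^(−k·t) = 8.912 × e^(−0.04007 × 74.2)
  = 8.912 × 0.05114 = 0.4558 mg/L

0.456 mg/L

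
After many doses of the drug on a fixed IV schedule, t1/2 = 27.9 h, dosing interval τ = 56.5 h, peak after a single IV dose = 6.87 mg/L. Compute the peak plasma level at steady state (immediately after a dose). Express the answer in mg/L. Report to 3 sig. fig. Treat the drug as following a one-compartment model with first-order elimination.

k = ln2 / t½ = 0.693147 / 27.9 = 0.02484 h⁻¹
e^(−kτ) = e^(−0.02484 × 56.5) = 0.2457
Accumulation ratio R = 1 / (1 − e^(−kτ)) = 1 / (1 − 0.2457) = 1.326
Steady-state peak = C₀ × R = 6.87 × 1.326 = 9.110 mg/L

9.11 mg/L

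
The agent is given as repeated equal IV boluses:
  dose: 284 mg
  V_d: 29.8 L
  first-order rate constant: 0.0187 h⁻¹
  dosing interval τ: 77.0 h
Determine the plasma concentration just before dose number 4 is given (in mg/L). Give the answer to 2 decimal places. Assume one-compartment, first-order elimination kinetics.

C₀ per dose = Dose / Vd = 284 / 29.8 = 9.530 mg/L
Fraction remaining after one interval: r = e^(−kτ) = e^(−0.01870 × 77.0) = 0.2370
Before dose 4, 3 doses have been given (aged 1τ, 2τ, 3τ).
C_trough = C₀ × (r + r² + … + r^3) = C₀ × r(1−r^3)/(1−r)
        = 9.530 × 0.2370 × (1 − 0.01331) / (1 − 0.2370) = 2.921 mg/L

2.92 mg/L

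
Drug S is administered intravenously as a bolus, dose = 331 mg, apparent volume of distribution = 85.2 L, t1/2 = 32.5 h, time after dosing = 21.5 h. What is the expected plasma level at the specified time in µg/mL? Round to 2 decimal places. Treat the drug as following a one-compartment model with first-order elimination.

C₀ = Dose / Vd = 331.0 / 85.2 = 3.885 mg/L
k = ln2 / t½ = 0.693147 / 32.5 = 0.02133 h⁻¹
C = C₀ · e^(−k·t) = 3.885 × e^(−0.02133 × 21.5)
  = 3.885 × 0.6322 = 2.456 mg/L
(2.456 mg/L = 2.456 µg/mL)

2.46 µg/mL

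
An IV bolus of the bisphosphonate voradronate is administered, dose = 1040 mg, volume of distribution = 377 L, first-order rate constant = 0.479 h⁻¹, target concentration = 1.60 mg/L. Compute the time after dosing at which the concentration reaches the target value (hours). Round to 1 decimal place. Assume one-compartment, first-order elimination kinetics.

1.1 h

C₀ = Dose / Vd = 1040 / 377 = 2.759 mg/L
t = ln(C₀ / C) / k = ln(2.759 / 1.60) / 0.4790
  = ln(1.724) / 0.4790 = 0.5446 / 0.4790 = 1.137 h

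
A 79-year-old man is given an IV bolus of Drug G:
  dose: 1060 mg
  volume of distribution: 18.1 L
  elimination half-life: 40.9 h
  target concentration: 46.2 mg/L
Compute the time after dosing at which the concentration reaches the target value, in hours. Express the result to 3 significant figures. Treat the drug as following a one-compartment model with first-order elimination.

14.0 h

C₀ = Dose / Vd = 1060 / 18.1 = 58.56 mg/L
k = ln2 / t½ = 0.693147 / 40.9 = 0.01695 h⁻¹
t = ln(C₀ / C) / k = ln(58.56 / 46.2) / 0.01695
  = ln(1.268) / 0.01695 = 0.2374 / 0.01695 = 14.01 h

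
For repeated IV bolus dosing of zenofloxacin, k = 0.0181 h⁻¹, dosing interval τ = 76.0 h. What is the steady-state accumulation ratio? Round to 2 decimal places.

e^(−kτ) = e^(−0.01810 × 76.0) = 0.2527
Accumulation ratio R = 1 / (1 − e^(−kτ)) = 1 / (1 − 0.2527) = 1.338

1.34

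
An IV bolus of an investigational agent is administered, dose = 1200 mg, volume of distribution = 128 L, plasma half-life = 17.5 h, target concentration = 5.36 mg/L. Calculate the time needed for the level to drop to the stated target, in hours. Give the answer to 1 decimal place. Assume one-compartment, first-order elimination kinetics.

14.1 h

C₀ = Dose / Vd = 1200 / 128 = 9.375 mg/L
k = ln2 / t½ = 0.693147 / 17.5 = 0.03961 h⁻¹
t = ln(C₀ / C) / k = ln(9.375 / 5.36) / 0.03961
  = ln(1.749) / 0.03961 = 0.5590 / 0.03961 = 14.11 h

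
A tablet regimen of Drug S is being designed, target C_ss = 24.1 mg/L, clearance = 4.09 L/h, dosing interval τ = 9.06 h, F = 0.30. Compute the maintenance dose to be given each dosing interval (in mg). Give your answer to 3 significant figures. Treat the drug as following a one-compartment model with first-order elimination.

At steady state, F × (Dose/τ) = Css × CL.
Dose = Css × CL × τ / F = 24.1 × 4.090 × 9.06 / 0.30 = 2977 mg

2980 mg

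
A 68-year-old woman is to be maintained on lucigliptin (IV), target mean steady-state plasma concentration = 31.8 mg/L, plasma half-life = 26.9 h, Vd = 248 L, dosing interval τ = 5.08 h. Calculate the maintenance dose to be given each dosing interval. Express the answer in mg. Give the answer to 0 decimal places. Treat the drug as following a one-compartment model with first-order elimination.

k = ln2 / t½ = 0.693147 / 26.9 = 0.02577 h⁻¹
CL = k × Vd = 0.02577 × 248 = 6.391 L/h
At steady state, Dose/τ = Css × CL.
Dose = Css × CL × τ = 31.8 × 6.391 × 5.08 = 1032 mg

1032 mg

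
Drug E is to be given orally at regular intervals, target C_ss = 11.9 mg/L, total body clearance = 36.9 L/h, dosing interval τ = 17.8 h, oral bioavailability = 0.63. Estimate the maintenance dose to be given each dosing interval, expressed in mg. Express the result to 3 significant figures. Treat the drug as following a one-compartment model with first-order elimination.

At steady state, F × (Dose/τ) = Css × CL.
Dose = Css × CL × τ / F = 11.9 × 36.90 × 17.8 / 0.63 = 12410 mg

12400 mg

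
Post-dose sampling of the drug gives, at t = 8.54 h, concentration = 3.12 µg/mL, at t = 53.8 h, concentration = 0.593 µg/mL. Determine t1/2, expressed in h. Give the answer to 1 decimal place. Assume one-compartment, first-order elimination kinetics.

18.9 h

k = ln(C₁/C₂) / (t₂ − t₁) = ln(3.12/0.593) / (53.8 − 8.54)
  = 1.660 / 45.26 = 0.03668 h⁻¹
t½ = ln2 / k = 0.693147 / 0.03668 = 18.90 h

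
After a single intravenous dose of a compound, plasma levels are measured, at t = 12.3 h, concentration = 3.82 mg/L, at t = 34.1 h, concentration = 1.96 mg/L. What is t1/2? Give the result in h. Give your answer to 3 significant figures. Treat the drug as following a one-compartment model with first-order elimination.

k = ln(C₁/C₂) / (t₂ − t₁) = ln(3.82/1.96) / (34.1 − 12.3)
  = 0.6673 / 21.80 = 0.03061 h⁻¹
t½ = ln2 / k = 0.693147 / 0.03061 = 22.64 h

22.6 h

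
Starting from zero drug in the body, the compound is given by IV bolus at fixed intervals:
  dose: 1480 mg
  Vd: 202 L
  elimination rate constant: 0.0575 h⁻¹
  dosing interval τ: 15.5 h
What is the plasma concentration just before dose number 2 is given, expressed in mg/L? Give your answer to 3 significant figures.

3.01 mg/L

C₀ per dose = Dose / Vd = 1480 / 202 = 7.327 mg/L
Fraction remaining after one interval: r = e^(−kτ) = e^(−0.05750 × 15.5) = 0.4101
Before dose 2, 1 dose has been given (aged 1τ).
C_trough = C₀ × r = 7.327 × 0.4101 = 3.005 mg/L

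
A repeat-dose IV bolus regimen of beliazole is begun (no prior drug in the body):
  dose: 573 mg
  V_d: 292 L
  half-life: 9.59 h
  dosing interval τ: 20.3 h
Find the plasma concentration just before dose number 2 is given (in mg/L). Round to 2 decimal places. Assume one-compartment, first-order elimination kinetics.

0.45 mg/L

C₀ per dose = Dose / Vd = 573 / 292 = 1.962 mg/L
k = ln2 / t½ = 0.693147 / 9.59 = 0.07228 h⁻¹
Fraction remaining after one interval: r = e^(−kτ) = e^(−0.07228 × 20.3) = 0.2306
Before dose 2, 1 dose has been given (aged 1τ).
C_trough = C₀ × r = 1.962 × 0.2306 = 0.4524 mg/L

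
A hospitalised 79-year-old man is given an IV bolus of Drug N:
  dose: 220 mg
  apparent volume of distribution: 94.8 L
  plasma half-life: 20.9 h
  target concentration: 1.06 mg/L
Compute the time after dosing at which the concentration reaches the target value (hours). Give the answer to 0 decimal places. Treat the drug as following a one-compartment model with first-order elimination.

24 h

C₀ = Dose / Vd = 220.0 / 94.8 = 2.321 mg/L
k = ln2 / t½ = 0.693147 / 20.9 = 0.03316 h⁻¹
t = ln(C₀ / C) / k = ln(2.321 / 1.06) / 0.03316
  = ln(2.190) / 0.03316 = 0.7839 / 0.03316 = 23.64 h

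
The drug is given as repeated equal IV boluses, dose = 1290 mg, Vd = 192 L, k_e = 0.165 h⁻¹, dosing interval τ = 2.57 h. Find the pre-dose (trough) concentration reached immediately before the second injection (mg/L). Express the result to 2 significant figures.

4.4 mg/L

C₀ per dose = Dose / Vd = 1290 / 192 = 6.719 mg/L
Fraction remaining after one interval: r = e^(−kτ) = e^(−0.1650 × 2.57) = 0.6544
Before dose 2, 1 dose has been given (aged 1τ).
C_trough = C₀ × r = 6.719 × 0.6544 = 4.397 mg/L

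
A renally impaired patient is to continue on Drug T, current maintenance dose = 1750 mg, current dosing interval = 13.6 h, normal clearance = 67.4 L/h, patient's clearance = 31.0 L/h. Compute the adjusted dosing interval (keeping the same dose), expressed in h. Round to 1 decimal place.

29.6 h

To keep the same average steady-state level, dosing rate must scale with clearance.
CL ratio = 31.0 / 67.4 = 0.4599
New interval (same dose) = 13.6 / 0.4599 = 29.57 h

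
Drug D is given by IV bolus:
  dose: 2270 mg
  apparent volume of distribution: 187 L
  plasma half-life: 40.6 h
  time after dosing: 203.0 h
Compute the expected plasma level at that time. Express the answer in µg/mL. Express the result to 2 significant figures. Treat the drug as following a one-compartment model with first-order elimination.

0.38 µg/mL

C₀ = Dose / Vd = 2270 / 187 = 12.14 mg/L
k = ln2 / t½ = 0.693147 / 40.6 = 0.01707 h⁻¹
t / t½ = 203.0 / 40.6 = 5 half-lives
C = C₀ × (1/2)^5 = 12.14 × 0.03125 = 0.3794 mg/L
(0.3794 mg/L = 0.3794 µg/mL)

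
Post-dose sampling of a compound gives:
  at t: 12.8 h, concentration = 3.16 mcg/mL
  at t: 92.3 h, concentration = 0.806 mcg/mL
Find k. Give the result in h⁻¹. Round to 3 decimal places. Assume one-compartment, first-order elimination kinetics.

k = ln(C₁/C₂) / (t₂ − t₁) = ln(3.16/0.806) / (92.3 − 12.8)
  = 1.366 / 79.50 = 0.01718 h⁻¹

0.017 h⁻¹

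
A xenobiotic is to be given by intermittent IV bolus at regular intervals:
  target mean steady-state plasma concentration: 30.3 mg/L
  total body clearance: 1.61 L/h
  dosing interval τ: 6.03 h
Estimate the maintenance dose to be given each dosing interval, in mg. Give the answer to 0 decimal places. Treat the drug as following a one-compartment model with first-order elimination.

294 mg

At steady state, Dose/τ = Css × CL.
Dose = Css × CL × τ = 30.3 × 1.610 × 6.03 = 294.2 mg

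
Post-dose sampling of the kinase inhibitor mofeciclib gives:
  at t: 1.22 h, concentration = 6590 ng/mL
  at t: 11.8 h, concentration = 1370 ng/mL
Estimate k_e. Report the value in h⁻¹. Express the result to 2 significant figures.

0.15 h⁻¹

k = ln(C₁/C₂) / (t₂ − t₁) = ln(6590/1370) / (11.8 − 1.22)
  = 1.571 / 10.58 = 0.1485 h⁻¹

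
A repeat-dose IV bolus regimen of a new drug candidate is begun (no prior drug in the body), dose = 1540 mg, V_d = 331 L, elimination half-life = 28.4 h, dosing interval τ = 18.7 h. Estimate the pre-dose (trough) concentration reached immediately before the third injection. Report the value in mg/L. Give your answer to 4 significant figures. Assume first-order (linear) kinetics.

4.815 mg/L

C₀ per dose = Dose / Vd = 1540 / 331 = 4.653 mg/L
k = ln2 / t½ = 0.693147 / 28.4 = 0.02441 h⁻¹
Fraction remaining after one interval: r = e^(−kτ) = e^(−0.02441 × 18.7) = 0.6335
Before dose 3, 2 doses have been given (aged 1τ, 2τ).
C_trough = C₀ × (r + r²) = 4.653 × (0.6335 + 0.4013) = 4.815 mg/L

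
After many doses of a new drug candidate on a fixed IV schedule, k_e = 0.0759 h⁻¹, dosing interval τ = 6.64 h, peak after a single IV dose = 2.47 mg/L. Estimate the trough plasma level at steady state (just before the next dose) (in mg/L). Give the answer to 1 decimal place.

e^(−kτ) = e^(−0.07590 × 6.64) = 0.6041
Accumulation ratio R = 1 / (1 − e^(−kτ)) = 1 / (1 − 0.6041) = 2.526
Steady-state trough = C₀ × R × e^(−kτ) = 2.47 × 2.526 × 0.6041 = 3.769 mg/L

3.8 mg/L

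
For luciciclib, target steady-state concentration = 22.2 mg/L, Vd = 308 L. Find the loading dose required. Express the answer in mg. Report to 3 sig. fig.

LD = Css × Vd = 22.2 × 308 = 6838 mg

6840 mg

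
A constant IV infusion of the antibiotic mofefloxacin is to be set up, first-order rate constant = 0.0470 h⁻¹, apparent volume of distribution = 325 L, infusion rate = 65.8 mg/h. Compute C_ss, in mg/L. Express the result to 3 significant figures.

4.31 mg/L

CL = k × Vd = 0.04700 × 325 = 15.28 L/h
At steady state Css = R₀ / CL = 65.8 / 15.28 = 4.306 mg/L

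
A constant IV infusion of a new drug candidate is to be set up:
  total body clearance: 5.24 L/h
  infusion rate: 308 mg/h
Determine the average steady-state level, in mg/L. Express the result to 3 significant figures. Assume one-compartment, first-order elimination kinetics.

58.8 mg/L

At steady state Css = R₀ / CL = 308 / 5.240 = 58.78 mg/L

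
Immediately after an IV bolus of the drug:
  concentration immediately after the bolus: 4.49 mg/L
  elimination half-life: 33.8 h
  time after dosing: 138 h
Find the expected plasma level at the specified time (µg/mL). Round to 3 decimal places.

k = ln2 / t½ = 0.693147 / 33.8 = 0.02051 h⁻¹
C = C₀ · e^(−k·t) = 4.490 × e^(−0.02051 × 138)
  = 4.490 × 0.05899 = 0.2649 mg/L
(0.2649 mg/L = 0.2649 µg/mL)

0.265 µg/mL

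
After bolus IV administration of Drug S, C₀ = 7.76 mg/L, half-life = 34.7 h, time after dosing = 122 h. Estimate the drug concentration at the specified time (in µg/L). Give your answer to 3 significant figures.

678 µg/L

k = ln2 / t½ = 0.693147 / 34.7 = 0.01998 h⁻¹
C = C₀ · e^(−k·t) = 7.760 × e^(−0.01998 × 122)
  = 7.760 × 0.08737 = 0.6780 mg/L
Convert: 0.6780 mg/L × 1000 = 678.0 µg/L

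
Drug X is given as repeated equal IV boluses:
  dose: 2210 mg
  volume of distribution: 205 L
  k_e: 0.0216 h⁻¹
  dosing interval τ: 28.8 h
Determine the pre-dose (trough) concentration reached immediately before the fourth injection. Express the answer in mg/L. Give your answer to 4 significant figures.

C₀ per dose = Dose / Vd = 2210 / 205 = 10.78 mg/L
Fraction remaining after one interval: r = e^(−kτ) = e^(−0.02160 × 28.8) = 0.5368
Before dose 4, 3 doses have been given (aged 1τ, 2τ, 3τ).
C_trough = C₀ × (r + r² + … + r^3) = C₀ × r(1−r^3)/(1−r)
        = 10.78 × 0.5368 × (1 − 0.1547) / (1 − 0.5368) = 10.56 mg/L

10.56 mg/L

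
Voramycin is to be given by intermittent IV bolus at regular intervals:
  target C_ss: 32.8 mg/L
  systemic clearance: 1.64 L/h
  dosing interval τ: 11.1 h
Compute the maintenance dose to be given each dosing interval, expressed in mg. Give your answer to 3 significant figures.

597 mg

At steady state, Dose/τ = Css × CL.
Dose = Css × CL × τ = 32.8 × 1.640 × 11.1 = 597.1 mg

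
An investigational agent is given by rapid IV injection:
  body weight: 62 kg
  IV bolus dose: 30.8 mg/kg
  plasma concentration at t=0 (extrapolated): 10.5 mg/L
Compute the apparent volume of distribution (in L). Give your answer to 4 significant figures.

Dose = 30.8 × 62 = 1910 mg
Vd = Dose / C₀ = 1910 / 10.5 = 181.9 L

181.9 L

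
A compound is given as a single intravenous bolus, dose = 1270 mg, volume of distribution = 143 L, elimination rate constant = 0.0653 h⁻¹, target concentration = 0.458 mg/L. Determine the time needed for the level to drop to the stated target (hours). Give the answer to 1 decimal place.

45.4 h

C₀ = Dose / Vd = 1270 / 143 = 8.881 mg/L
t = ln(C₀ / C) / k = ln(8.881 / 0.458) / 0.06530
  = ln(19.39) / 0.06530 = 2.965 / 0.06530 = 45.41 h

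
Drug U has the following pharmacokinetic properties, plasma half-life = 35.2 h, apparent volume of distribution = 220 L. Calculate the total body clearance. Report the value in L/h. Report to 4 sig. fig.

k = ln2 / t½ = 0.693147 / 35.2 = 0.01969 h⁻¹
CL = k × Vd = 0.01969 × 220 = 4.332 L/h

4.332 L/h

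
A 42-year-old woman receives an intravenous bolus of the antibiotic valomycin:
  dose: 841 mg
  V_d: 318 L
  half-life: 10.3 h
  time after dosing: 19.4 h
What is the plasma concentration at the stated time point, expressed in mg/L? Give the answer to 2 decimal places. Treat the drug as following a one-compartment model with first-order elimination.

0.72 mg/L

C₀ = Dose / Vd = 841.0 / 318 = 2.645 mg/L
k = ln2 / t½ = 0.693147 / 10.3 = 0.06730 h⁻¹
C = C₀ · e^(−k·t) = 2.645 × e^(−0.06730 × 19.4)
  = 2.645 × 0.2710 = 0.7168 mg/L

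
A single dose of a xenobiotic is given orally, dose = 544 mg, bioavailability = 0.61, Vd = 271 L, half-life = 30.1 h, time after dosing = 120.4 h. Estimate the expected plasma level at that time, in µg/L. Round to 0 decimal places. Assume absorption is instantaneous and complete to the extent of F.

Amount reaching circulation = F × Dose = 0.61 × 544.0 = 331.8 mg
C₀ = F·Dose / Vd = 331.8 / 271 = 1.224 mg/L
k = ln2 / t½ = 0.693147 / 30.1 = 0.02303 h⁻¹
t / t½ = 120.4 / 30.1 = 4 half-lives
C = C₀ × (1/2)^4 = 1.224 × 0.06250 = 0.07650 mg/L
Convert: 0.07650 mg/L × 1000 = 76.50 µg/L

77 µg/L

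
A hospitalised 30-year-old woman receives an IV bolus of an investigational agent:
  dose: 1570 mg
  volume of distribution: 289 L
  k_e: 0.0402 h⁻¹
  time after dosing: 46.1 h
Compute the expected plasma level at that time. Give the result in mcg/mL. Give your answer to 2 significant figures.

0.85 mcg/mL

C₀ = Dose / Vd = 1570 / 289 = 5.433 mg/L
C = C₀ · e^(−k·t) = 5.433 × e^(−0.04020 × 46.1)
  = 5.433 × 0.1567 = 0.8514 mg/L
(0.8514 mg/L = 0.8514 mcg/mL)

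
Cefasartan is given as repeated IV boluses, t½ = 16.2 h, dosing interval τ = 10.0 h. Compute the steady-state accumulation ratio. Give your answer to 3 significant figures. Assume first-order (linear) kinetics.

2.87

k = ln2 / t½ = 0.693147 / 16.2 = 0.04279 h⁻¹
e^(−kτ) = e^(−0.04279 × 10.0) = 0.6519
Accumulation ratio R = 1 / (1 − e^(−kτ)) = 1 / (1 − 0.6519) = 2.873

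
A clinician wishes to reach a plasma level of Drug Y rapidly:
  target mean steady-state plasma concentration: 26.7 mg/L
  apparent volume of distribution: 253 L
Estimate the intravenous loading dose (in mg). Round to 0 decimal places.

6755 mg

LD = Css × Vd = 26.7 × 253 = 6755 mg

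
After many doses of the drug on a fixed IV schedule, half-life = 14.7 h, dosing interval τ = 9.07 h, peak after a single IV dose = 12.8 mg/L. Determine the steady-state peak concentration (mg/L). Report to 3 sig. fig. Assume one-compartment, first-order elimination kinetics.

k = ln2 / t½ = 0.693147 / 14.7 = 0.04715 h⁻¹
e^(−kτ) = e^(−0.04715 × 9.07) = 0.6520
Accumulation ratio R = 1 / (1 − e^(−kτ)) = 1 / (1 − 0.6520) = 2.874
Steady-state peak = C₀ × R = 12.8 × 2.874 = 36.79 mg/L

36.8 mg/L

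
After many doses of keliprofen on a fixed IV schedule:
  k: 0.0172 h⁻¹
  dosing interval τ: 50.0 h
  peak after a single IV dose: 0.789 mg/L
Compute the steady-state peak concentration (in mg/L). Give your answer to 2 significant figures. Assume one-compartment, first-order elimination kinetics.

1.4 mg/L

e^(−kτ) = e^(−0.01720 × 50.0) = 0.4232
Accumulation ratio R = 1 / (1 − e^(−kτ)) = 1 / (1 − 0.4232) = 1.734
Steady-state peak = C₀ × R = 0.789 × 1.734 = 1.368 mg/L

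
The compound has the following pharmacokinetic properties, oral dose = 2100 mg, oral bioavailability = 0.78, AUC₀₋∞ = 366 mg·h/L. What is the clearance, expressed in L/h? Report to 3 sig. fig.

CL = F·Dose / AUC = 0.78 × 2100 / 366 = 4.475 L/h

4.48 L/h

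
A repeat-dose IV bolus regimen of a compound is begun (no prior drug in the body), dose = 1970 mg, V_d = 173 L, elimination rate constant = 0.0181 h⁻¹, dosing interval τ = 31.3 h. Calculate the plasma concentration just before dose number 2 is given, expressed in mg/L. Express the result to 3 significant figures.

6.46 mg/L

C₀ per dose = Dose / Vd = 1970 / 173 = 11.39 mg/L
Fraction remaining after one interval: r = e^(−kτ) = e^(−0.01810 × 31.3) = 0.5675
Before dose 2, 1 dose has been given (aged 1τ).
C_trough = C₀ × r = 11.39 × 0.5675 = 6.464 mg/L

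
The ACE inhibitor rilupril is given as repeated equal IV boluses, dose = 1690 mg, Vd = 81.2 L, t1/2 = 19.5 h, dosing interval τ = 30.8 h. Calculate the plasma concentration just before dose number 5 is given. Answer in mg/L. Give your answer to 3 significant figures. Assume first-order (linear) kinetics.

C₀ per dose = Dose / Vd = 1690 / 81.2 = 20.81 mg/L
k = ln2 / t½ = 0.693147 / 19.5 = 0.03555 h⁻¹
Fraction remaining after one interval: r = e^(−kτ) = e^(−0.03555 × 30.8) = 0.3346
Before dose 5, 4 doses have been given (aged 1τ, 2τ, 3τ, 4τ).
C_trough = C₀ × (r + r² + … + r^4) = C₀ × r(1−r^4)/(1−r)
        = 20.81 × 0.3346 × (1 − 0.01253) / (1 − 0.3346) = 10.33 mg/L

10.3 mg/L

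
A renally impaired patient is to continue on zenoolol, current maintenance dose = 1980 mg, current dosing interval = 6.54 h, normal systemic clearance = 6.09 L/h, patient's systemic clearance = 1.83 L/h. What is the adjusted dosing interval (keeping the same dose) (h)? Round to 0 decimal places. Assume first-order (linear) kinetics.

22 h

To keep the same average steady-state level, dosing rate must scale with clearance.
CL ratio = 1.83 / 6.09 = 0.3005
New interval (same dose) = 6.54 / 0.3005 = 21.76 h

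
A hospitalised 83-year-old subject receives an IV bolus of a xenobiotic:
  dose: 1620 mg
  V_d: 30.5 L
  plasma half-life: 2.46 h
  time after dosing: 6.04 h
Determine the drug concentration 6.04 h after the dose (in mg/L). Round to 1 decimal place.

9.7 mg/L

C₀ = Dose / Vd = 1620 / 30.5 = 53.11 mg/L
k = ln2 / t½ = 0.693147 / 2.46 = 0.2818 h⁻¹
C = C₀ · e^(−k·t) = 53.11 × e^(−0.2818 × 6.04)
  = 53.11 × 0.1823 = 9.682 mg/L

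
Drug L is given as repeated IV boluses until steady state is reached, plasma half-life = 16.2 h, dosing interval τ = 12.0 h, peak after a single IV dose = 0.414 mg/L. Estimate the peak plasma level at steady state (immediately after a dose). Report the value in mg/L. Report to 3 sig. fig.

1.03 mg/L

k = ln2 / t½ = 0.693147 / 16.2 = 0.04279 h⁻¹
e^(−kτ) = e^(−0.04279 × 12.0) = 0.5984
Accumulation ratio R = 1 / (1 − e^(−kτ)) = 1 / (1 − 0.5984) = 2.490
Steady-state peak = C₀ × R = 0.414 × 2.490 = 1.031 mg/L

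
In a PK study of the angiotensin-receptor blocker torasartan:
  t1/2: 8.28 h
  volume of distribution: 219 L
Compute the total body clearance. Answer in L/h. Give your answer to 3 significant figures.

18.3 L/h

k = ln2 / t½ = 0.693147 / 8.28 = 0.08371 h⁻¹
CL = k × Vd = 0.08371 × 219 = 18.33 L/h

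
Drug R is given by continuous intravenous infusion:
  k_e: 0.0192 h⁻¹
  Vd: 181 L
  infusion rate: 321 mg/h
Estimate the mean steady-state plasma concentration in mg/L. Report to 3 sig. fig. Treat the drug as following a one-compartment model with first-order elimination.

92.4 mg/L

CL = k × Vd = 0.01920 × 181 = 3.475 L/h
At steady state Css = R₀ / CL = 321 / 3.475 = 92.37 mg/L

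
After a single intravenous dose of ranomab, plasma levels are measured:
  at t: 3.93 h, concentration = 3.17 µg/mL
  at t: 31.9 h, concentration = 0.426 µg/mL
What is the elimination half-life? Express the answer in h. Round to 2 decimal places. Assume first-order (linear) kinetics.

k = ln(C₁/C₂) / (t₂ − t₁) = ln(3.17/0.426) / (31.9 − 3.93)
  = 2.007 / 27.97 = 0.07176 h⁻¹
t½ = ln2 / k = 0.693147 / 0.07176 = 9.659 h

9.66 h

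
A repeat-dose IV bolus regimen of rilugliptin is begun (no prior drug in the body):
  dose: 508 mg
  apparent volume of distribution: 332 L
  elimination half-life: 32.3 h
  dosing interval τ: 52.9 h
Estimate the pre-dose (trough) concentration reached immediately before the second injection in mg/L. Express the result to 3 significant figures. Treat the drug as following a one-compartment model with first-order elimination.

0.492 mg/L

C₀ per dose = Dose / Vd = 508 / 332 = 1.530 mg/L
k = ln2 / t½ = 0.693147 / 32.3 = 0.02146 h⁻¹
Fraction remaining after one interval: r = e^(−kτ) = e^(−0.02146 × 52.9) = 0.3213
Before dose 2, 1 dose has been given (aged 1τ).
C_trough = C₀ × r = 1.530 × 0.3213 = 0.4916 mg/L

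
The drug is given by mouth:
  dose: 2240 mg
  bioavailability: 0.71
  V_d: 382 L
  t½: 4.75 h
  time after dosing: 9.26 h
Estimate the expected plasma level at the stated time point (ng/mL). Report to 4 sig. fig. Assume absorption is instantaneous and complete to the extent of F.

Amount reaching circulation = F × Dose = 0.71 × 2240 = 1590 mg
C₀ = F·Dose / Vd = 1590 / 382 = 4.162 mg/L
k = ln2 / t½ = 0.693147 / 4.75 = 0.1459 h⁻¹
C = C₀ · e^(−k·t) = 4.162 × e^(−0.1459 × 9.26)
  = 4.162 × 0.2590 = 1.078 mg/L
Convert: 1.078 mg/L × 1000 = 1078 ng/mL

1078 ng/mL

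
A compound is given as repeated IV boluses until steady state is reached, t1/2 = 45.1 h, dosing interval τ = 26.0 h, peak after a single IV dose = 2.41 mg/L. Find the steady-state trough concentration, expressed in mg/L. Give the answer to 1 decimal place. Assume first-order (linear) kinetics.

4.9 mg/L

k = ln2 / t½ = 0.693147 / 45.1 = 0.01537 h⁻¹
e^(−kτ) = e^(−0.01537 × 26.0) = 0.6706
Accumulation ratio R = 1 / (1 − e^(−kτ)) = 1 / (1 − 0.6706) = 3.036
Steady-state trough = C₀ × R × e^(−kτ) = 2.41 × 3.036 × 0.6706 = 4.907 mg/L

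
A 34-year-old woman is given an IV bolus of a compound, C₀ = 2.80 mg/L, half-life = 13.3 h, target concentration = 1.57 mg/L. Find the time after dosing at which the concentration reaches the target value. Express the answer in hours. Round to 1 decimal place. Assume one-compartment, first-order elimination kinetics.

k = ln2 / t½ = 0.693147 / 13.3 = 0.05212 h⁻¹
t = ln(C₀ / C) / k = ln(2.800 / 1.57) / 0.05212
  = ln(1.783) / 0.05212 = 0.5783 / 0.05212 = 11.10 h

11.1 h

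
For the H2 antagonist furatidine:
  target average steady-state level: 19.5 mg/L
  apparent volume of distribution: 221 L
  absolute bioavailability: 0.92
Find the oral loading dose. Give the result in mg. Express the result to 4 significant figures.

LD = Css × Vd / F = 19.5 × 221 / 0.92 = 4684 mg

4684 mg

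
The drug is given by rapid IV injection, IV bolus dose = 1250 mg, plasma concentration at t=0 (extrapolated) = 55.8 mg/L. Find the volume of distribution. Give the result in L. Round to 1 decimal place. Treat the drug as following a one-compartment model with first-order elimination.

22.4 L

Vd = Dose / C₀ = 1250 / 55.8 = 22.40 L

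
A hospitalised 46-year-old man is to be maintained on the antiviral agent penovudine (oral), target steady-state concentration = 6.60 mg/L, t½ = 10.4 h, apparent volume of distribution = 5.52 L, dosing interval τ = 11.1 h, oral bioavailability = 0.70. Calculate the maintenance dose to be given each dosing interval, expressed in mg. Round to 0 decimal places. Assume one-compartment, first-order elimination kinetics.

k = ln2 / t½ = 0.693147 / 10.4 = 0.06665 h⁻¹
CL = k × Vd = 0.06665 × 5.52 = 0.3679 L/h
At steady state, F × (Dose/τ) = Css × CL.
Dose = Css × CL × τ / F = 6.60 × 0.3679 × 11.1 / 0.70 = 38.50 mg

39 mg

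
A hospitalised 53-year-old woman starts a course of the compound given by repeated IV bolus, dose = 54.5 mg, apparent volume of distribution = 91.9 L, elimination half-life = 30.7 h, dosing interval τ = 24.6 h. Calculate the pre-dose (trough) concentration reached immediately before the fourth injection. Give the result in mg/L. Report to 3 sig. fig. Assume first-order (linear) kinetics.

C₀ per dose = Dose / Vd = 54.5 / 91.9 = 0.5930 mg/L
k = ln2 / t½ = 0.693147 / 30.7 = 0.02258 h⁻¹
Fraction remaining after one interval: r = e^(−kτ) = e^(−0.02258 × 24.6) = 0.5738
Before dose 4, 3 doses have been given (aged 1τ, 2τ, 3τ).
C_trough = C₀ × (r + r² + … + r^3) = C₀ × r(1−r^3)/(1−r)
        = 0.5930 × 0.5738 × (1 − 0.1889) / (1 − 0.5738) = 0.6476 mg/L

0.648 mg/L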